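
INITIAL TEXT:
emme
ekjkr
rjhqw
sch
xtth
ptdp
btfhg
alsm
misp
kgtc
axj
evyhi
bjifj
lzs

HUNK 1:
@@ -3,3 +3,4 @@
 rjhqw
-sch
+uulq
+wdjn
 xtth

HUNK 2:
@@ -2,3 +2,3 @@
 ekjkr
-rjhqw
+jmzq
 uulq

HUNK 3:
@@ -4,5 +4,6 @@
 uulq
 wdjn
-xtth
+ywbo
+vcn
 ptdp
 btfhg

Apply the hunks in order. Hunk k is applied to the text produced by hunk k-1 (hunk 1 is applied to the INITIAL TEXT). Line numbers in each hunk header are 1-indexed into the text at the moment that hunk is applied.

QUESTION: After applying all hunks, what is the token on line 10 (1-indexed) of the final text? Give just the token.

Hunk 1: at line 3 remove [sch] add [uulq,wdjn] -> 15 lines: emme ekjkr rjhqw uulq wdjn xtth ptdp btfhg alsm misp kgtc axj evyhi bjifj lzs
Hunk 2: at line 2 remove [rjhqw] add [jmzq] -> 15 lines: emme ekjkr jmzq uulq wdjn xtth ptdp btfhg alsm misp kgtc axj evyhi bjifj lzs
Hunk 3: at line 4 remove [xtth] add [ywbo,vcn] -> 16 lines: emme ekjkr jmzq uulq wdjn ywbo vcn ptdp btfhg alsm misp kgtc axj evyhi bjifj lzs
Final line 10: alsm

Answer: alsm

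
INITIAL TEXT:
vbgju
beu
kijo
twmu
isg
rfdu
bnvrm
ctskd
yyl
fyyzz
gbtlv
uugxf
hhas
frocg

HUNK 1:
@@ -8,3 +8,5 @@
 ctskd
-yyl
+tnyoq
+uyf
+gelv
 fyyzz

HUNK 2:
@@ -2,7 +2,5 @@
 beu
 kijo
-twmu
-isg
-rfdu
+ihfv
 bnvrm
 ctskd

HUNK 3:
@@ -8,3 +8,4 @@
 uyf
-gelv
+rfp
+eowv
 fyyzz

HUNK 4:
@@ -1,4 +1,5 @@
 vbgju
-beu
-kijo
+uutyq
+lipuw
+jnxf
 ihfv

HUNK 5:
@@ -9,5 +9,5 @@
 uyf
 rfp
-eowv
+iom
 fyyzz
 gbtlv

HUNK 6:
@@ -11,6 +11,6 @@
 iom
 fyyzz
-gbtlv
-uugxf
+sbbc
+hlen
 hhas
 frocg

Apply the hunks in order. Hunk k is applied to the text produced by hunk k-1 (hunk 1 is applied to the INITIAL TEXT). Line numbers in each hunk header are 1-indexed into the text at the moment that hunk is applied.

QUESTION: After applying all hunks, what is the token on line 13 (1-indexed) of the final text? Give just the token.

Answer: sbbc

Derivation:
Hunk 1: at line 8 remove [yyl] add [tnyoq,uyf,gelv] -> 16 lines: vbgju beu kijo twmu isg rfdu bnvrm ctskd tnyoq uyf gelv fyyzz gbtlv uugxf hhas frocg
Hunk 2: at line 2 remove [twmu,isg,rfdu] add [ihfv] -> 14 lines: vbgju beu kijo ihfv bnvrm ctskd tnyoq uyf gelv fyyzz gbtlv uugxf hhas frocg
Hunk 3: at line 8 remove [gelv] add [rfp,eowv] -> 15 lines: vbgju beu kijo ihfv bnvrm ctskd tnyoq uyf rfp eowv fyyzz gbtlv uugxf hhas frocg
Hunk 4: at line 1 remove [beu,kijo] add [uutyq,lipuw,jnxf] -> 16 lines: vbgju uutyq lipuw jnxf ihfv bnvrm ctskd tnyoq uyf rfp eowv fyyzz gbtlv uugxf hhas frocg
Hunk 5: at line 9 remove [eowv] add [iom] -> 16 lines: vbgju uutyq lipuw jnxf ihfv bnvrm ctskd tnyoq uyf rfp iom fyyzz gbtlv uugxf hhas frocg
Hunk 6: at line 11 remove [gbtlv,uugxf] add [sbbc,hlen] -> 16 lines: vbgju uutyq lipuw jnxf ihfv bnvrm ctskd tnyoq uyf rfp iom fyyzz sbbc hlen hhas frocg
Final line 13: sbbc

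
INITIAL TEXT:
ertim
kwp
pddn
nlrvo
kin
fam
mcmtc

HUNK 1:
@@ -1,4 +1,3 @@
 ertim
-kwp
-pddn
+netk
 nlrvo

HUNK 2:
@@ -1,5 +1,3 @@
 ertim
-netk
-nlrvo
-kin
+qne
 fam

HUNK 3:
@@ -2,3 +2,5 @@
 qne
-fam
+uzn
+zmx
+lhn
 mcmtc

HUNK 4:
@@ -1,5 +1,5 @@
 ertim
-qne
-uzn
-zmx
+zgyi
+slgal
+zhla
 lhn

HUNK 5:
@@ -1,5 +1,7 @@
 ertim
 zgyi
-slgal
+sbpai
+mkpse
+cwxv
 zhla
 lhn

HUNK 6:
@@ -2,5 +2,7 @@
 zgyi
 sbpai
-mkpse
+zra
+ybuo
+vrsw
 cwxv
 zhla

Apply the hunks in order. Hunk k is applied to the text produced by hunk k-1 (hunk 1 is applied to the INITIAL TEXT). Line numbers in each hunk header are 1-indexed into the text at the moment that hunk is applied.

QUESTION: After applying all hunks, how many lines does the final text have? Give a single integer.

Answer: 10

Derivation:
Hunk 1: at line 1 remove [kwp,pddn] add [netk] -> 6 lines: ertim netk nlrvo kin fam mcmtc
Hunk 2: at line 1 remove [netk,nlrvo,kin] add [qne] -> 4 lines: ertim qne fam mcmtc
Hunk 3: at line 2 remove [fam] add [uzn,zmx,lhn] -> 6 lines: ertim qne uzn zmx lhn mcmtc
Hunk 4: at line 1 remove [qne,uzn,zmx] add [zgyi,slgal,zhla] -> 6 lines: ertim zgyi slgal zhla lhn mcmtc
Hunk 5: at line 1 remove [slgal] add [sbpai,mkpse,cwxv] -> 8 lines: ertim zgyi sbpai mkpse cwxv zhla lhn mcmtc
Hunk 6: at line 2 remove [mkpse] add [zra,ybuo,vrsw] -> 10 lines: ertim zgyi sbpai zra ybuo vrsw cwxv zhla lhn mcmtc
Final line count: 10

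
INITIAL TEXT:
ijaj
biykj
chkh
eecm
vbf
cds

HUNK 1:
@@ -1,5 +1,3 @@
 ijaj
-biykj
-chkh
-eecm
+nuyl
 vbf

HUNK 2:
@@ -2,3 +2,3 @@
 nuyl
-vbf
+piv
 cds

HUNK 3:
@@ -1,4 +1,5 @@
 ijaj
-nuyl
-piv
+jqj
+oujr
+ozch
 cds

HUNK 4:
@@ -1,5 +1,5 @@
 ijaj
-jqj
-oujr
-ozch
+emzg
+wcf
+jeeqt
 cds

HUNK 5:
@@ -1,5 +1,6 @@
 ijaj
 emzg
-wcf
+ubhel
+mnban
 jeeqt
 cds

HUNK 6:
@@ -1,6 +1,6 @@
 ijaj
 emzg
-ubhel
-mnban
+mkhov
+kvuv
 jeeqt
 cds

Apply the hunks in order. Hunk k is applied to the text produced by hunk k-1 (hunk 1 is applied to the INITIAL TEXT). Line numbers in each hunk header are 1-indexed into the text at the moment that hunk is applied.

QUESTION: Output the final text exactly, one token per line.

Answer: ijaj
emzg
mkhov
kvuv
jeeqt
cds

Derivation:
Hunk 1: at line 1 remove [biykj,chkh,eecm] add [nuyl] -> 4 lines: ijaj nuyl vbf cds
Hunk 2: at line 2 remove [vbf] add [piv] -> 4 lines: ijaj nuyl piv cds
Hunk 3: at line 1 remove [nuyl,piv] add [jqj,oujr,ozch] -> 5 lines: ijaj jqj oujr ozch cds
Hunk 4: at line 1 remove [jqj,oujr,ozch] add [emzg,wcf,jeeqt] -> 5 lines: ijaj emzg wcf jeeqt cds
Hunk 5: at line 1 remove [wcf] add [ubhel,mnban] -> 6 lines: ijaj emzg ubhel mnban jeeqt cds
Hunk 6: at line 1 remove [ubhel,mnban] add [mkhov,kvuv] -> 6 lines: ijaj emzg mkhov kvuv jeeqt cds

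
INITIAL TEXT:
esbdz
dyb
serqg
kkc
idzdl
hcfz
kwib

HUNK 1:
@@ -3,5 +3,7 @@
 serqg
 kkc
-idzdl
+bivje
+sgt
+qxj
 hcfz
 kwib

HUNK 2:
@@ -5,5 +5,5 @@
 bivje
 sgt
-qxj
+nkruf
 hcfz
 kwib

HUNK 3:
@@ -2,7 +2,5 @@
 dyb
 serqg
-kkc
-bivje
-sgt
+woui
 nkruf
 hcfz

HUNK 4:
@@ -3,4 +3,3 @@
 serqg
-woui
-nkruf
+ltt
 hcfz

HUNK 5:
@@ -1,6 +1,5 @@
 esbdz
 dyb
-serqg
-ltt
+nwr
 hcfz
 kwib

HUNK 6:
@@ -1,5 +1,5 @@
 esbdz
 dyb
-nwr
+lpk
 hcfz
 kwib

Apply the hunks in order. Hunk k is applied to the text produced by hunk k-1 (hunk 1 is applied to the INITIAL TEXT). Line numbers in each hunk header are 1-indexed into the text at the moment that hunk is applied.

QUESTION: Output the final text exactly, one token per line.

Hunk 1: at line 3 remove [idzdl] add [bivje,sgt,qxj] -> 9 lines: esbdz dyb serqg kkc bivje sgt qxj hcfz kwib
Hunk 2: at line 5 remove [qxj] add [nkruf] -> 9 lines: esbdz dyb serqg kkc bivje sgt nkruf hcfz kwib
Hunk 3: at line 2 remove [kkc,bivje,sgt] add [woui] -> 7 lines: esbdz dyb serqg woui nkruf hcfz kwib
Hunk 4: at line 3 remove [woui,nkruf] add [ltt] -> 6 lines: esbdz dyb serqg ltt hcfz kwib
Hunk 5: at line 1 remove [serqg,ltt] add [nwr] -> 5 lines: esbdz dyb nwr hcfz kwib
Hunk 6: at line 1 remove [nwr] add [lpk] -> 5 lines: esbdz dyb lpk hcfz kwib

Answer: esbdz
dyb
lpk
hcfz
kwib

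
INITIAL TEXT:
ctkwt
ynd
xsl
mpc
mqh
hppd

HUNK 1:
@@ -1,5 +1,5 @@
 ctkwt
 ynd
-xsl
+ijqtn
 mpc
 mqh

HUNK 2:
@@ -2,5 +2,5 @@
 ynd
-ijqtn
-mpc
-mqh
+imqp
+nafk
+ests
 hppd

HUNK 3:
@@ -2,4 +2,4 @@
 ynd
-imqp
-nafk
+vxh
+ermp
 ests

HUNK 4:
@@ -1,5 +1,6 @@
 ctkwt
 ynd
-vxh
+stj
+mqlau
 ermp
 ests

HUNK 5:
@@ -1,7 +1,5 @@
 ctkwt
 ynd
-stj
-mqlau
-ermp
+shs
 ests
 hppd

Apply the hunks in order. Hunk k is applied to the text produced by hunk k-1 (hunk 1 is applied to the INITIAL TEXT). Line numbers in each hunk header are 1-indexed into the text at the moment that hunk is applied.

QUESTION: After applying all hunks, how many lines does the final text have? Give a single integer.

Hunk 1: at line 1 remove [xsl] add [ijqtn] -> 6 lines: ctkwt ynd ijqtn mpc mqh hppd
Hunk 2: at line 2 remove [ijqtn,mpc,mqh] add [imqp,nafk,ests] -> 6 lines: ctkwt ynd imqp nafk ests hppd
Hunk 3: at line 2 remove [imqp,nafk] add [vxh,ermp] -> 6 lines: ctkwt ynd vxh ermp ests hppd
Hunk 4: at line 1 remove [vxh] add [stj,mqlau] -> 7 lines: ctkwt ynd stj mqlau ermp ests hppd
Hunk 5: at line 1 remove [stj,mqlau,ermp] add [shs] -> 5 lines: ctkwt ynd shs ests hppd
Final line count: 5

Answer: 5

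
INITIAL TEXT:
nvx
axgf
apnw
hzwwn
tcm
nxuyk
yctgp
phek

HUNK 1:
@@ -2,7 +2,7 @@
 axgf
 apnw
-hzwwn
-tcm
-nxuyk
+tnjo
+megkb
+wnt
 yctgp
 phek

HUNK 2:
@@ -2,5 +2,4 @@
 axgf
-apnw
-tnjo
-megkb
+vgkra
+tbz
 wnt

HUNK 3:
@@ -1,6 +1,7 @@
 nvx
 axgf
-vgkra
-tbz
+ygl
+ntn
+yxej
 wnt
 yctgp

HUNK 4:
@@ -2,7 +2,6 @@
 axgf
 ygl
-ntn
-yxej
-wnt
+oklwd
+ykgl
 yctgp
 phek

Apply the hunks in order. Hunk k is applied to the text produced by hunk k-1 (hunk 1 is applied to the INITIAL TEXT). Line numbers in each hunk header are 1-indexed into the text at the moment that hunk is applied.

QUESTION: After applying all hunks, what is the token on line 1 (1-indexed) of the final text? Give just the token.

Answer: nvx

Derivation:
Hunk 1: at line 2 remove [hzwwn,tcm,nxuyk] add [tnjo,megkb,wnt] -> 8 lines: nvx axgf apnw tnjo megkb wnt yctgp phek
Hunk 2: at line 2 remove [apnw,tnjo,megkb] add [vgkra,tbz] -> 7 lines: nvx axgf vgkra tbz wnt yctgp phek
Hunk 3: at line 1 remove [vgkra,tbz] add [ygl,ntn,yxej] -> 8 lines: nvx axgf ygl ntn yxej wnt yctgp phek
Hunk 4: at line 2 remove [ntn,yxej,wnt] add [oklwd,ykgl] -> 7 lines: nvx axgf ygl oklwd ykgl yctgp phek
Final line 1: nvx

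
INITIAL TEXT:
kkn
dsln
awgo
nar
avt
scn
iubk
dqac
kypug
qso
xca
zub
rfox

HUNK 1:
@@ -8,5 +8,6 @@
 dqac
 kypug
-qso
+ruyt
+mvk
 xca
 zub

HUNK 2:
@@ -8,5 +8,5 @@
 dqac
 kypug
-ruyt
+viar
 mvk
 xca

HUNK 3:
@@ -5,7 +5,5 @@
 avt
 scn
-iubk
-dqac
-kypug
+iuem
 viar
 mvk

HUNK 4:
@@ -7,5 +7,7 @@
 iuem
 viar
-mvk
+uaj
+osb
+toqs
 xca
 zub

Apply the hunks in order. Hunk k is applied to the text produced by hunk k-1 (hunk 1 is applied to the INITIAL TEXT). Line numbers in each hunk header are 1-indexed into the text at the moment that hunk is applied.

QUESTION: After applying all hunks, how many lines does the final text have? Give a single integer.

Hunk 1: at line 8 remove [qso] add [ruyt,mvk] -> 14 lines: kkn dsln awgo nar avt scn iubk dqac kypug ruyt mvk xca zub rfox
Hunk 2: at line 8 remove [ruyt] add [viar] -> 14 lines: kkn dsln awgo nar avt scn iubk dqac kypug viar mvk xca zub rfox
Hunk 3: at line 5 remove [iubk,dqac,kypug] add [iuem] -> 12 lines: kkn dsln awgo nar avt scn iuem viar mvk xca zub rfox
Hunk 4: at line 7 remove [mvk] add [uaj,osb,toqs] -> 14 lines: kkn dsln awgo nar avt scn iuem viar uaj osb toqs xca zub rfox
Final line count: 14

Answer: 14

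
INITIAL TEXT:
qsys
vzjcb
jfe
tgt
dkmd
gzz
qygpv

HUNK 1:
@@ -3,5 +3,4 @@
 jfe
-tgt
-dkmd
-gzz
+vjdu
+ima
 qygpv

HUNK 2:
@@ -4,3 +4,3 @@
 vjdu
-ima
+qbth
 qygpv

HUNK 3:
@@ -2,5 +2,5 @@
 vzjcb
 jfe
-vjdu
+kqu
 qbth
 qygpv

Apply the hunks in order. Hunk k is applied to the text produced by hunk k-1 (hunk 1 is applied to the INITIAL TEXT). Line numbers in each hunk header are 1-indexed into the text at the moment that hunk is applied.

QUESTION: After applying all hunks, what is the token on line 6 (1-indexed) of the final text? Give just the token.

Answer: qygpv

Derivation:
Hunk 1: at line 3 remove [tgt,dkmd,gzz] add [vjdu,ima] -> 6 lines: qsys vzjcb jfe vjdu ima qygpv
Hunk 2: at line 4 remove [ima] add [qbth] -> 6 lines: qsys vzjcb jfe vjdu qbth qygpv
Hunk 3: at line 2 remove [vjdu] add [kqu] -> 6 lines: qsys vzjcb jfe kqu qbth qygpv
Final line 6: qygpv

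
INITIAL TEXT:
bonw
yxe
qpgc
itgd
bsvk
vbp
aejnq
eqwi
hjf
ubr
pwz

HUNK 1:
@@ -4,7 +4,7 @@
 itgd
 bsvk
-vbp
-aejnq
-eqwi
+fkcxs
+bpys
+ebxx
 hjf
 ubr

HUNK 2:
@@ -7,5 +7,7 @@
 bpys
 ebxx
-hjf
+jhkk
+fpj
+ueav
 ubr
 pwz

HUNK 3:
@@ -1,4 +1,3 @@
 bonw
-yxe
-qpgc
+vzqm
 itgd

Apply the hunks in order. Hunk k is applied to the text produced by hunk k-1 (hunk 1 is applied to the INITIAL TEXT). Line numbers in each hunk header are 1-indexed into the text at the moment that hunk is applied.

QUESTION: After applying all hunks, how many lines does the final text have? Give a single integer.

Hunk 1: at line 4 remove [vbp,aejnq,eqwi] add [fkcxs,bpys,ebxx] -> 11 lines: bonw yxe qpgc itgd bsvk fkcxs bpys ebxx hjf ubr pwz
Hunk 2: at line 7 remove [hjf] add [jhkk,fpj,ueav] -> 13 lines: bonw yxe qpgc itgd bsvk fkcxs bpys ebxx jhkk fpj ueav ubr pwz
Hunk 3: at line 1 remove [yxe,qpgc] add [vzqm] -> 12 lines: bonw vzqm itgd bsvk fkcxs bpys ebxx jhkk fpj ueav ubr pwz
Final line count: 12

Answer: 12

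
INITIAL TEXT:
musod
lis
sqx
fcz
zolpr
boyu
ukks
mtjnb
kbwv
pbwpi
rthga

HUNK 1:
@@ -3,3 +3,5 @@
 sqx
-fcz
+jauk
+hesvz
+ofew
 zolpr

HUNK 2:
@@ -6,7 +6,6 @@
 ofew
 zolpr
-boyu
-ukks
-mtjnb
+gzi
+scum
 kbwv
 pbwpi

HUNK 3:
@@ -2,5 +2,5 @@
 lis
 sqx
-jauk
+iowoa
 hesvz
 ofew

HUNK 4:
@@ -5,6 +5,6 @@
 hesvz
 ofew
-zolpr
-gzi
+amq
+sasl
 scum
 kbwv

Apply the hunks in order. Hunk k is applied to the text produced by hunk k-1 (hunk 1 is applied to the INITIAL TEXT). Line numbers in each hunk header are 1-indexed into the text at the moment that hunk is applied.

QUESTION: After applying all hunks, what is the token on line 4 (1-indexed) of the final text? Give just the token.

Answer: iowoa

Derivation:
Hunk 1: at line 3 remove [fcz] add [jauk,hesvz,ofew] -> 13 lines: musod lis sqx jauk hesvz ofew zolpr boyu ukks mtjnb kbwv pbwpi rthga
Hunk 2: at line 6 remove [boyu,ukks,mtjnb] add [gzi,scum] -> 12 lines: musod lis sqx jauk hesvz ofew zolpr gzi scum kbwv pbwpi rthga
Hunk 3: at line 2 remove [jauk] add [iowoa] -> 12 lines: musod lis sqx iowoa hesvz ofew zolpr gzi scum kbwv pbwpi rthga
Hunk 4: at line 5 remove [zolpr,gzi] add [amq,sasl] -> 12 lines: musod lis sqx iowoa hesvz ofew amq sasl scum kbwv pbwpi rthga
Final line 4: iowoa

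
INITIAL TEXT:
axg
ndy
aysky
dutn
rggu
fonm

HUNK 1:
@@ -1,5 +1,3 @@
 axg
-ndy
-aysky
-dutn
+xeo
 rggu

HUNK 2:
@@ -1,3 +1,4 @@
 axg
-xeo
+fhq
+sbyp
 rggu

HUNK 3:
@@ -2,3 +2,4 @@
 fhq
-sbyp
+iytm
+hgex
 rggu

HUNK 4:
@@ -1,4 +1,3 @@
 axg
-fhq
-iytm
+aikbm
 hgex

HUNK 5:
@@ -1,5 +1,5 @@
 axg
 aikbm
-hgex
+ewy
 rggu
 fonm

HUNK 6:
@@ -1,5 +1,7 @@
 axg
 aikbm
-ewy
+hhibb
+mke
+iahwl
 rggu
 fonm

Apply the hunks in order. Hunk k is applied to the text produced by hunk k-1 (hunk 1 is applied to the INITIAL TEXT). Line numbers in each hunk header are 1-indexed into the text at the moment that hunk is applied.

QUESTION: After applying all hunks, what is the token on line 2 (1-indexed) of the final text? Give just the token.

Hunk 1: at line 1 remove [ndy,aysky,dutn] add [xeo] -> 4 lines: axg xeo rggu fonm
Hunk 2: at line 1 remove [xeo] add [fhq,sbyp] -> 5 lines: axg fhq sbyp rggu fonm
Hunk 3: at line 2 remove [sbyp] add [iytm,hgex] -> 6 lines: axg fhq iytm hgex rggu fonm
Hunk 4: at line 1 remove [fhq,iytm] add [aikbm] -> 5 lines: axg aikbm hgex rggu fonm
Hunk 5: at line 1 remove [hgex] add [ewy] -> 5 lines: axg aikbm ewy rggu fonm
Hunk 6: at line 1 remove [ewy] add [hhibb,mke,iahwl] -> 7 lines: axg aikbm hhibb mke iahwl rggu fonm
Final line 2: aikbm

Answer: aikbm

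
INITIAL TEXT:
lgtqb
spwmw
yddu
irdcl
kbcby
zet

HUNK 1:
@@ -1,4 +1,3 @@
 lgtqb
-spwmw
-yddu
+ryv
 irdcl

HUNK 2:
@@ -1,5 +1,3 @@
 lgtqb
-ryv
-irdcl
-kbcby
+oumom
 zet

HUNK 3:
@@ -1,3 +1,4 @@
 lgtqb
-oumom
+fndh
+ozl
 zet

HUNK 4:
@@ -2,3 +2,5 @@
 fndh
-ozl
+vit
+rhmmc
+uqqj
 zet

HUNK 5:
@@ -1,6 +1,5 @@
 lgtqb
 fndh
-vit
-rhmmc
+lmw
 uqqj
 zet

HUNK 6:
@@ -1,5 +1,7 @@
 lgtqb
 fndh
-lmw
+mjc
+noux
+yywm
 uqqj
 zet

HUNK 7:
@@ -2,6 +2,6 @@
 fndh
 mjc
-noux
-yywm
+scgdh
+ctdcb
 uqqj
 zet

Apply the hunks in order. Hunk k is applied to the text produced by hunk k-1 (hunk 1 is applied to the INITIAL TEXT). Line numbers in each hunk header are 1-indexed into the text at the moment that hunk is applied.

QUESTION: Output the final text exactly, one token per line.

Answer: lgtqb
fndh
mjc
scgdh
ctdcb
uqqj
zet

Derivation:
Hunk 1: at line 1 remove [spwmw,yddu] add [ryv] -> 5 lines: lgtqb ryv irdcl kbcby zet
Hunk 2: at line 1 remove [ryv,irdcl,kbcby] add [oumom] -> 3 lines: lgtqb oumom zet
Hunk 3: at line 1 remove [oumom] add [fndh,ozl] -> 4 lines: lgtqb fndh ozl zet
Hunk 4: at line 2 remove [ozl] add [vit,rhmmc,uqqj] -> 6 lines: lgtqb fndh vit rhmmc uqqj zet
Hunk 5: at line 1 remove [vit,rhmmc] add [lmw] -> 5 lines: lgtqb fndh lmw uqqj zet
Hunk 6: at line 1 remove [lmw] add [mjc,noux,yywm] -> 7 lines: lgtqb fndh mjc noux yywm uqqj zet
Hunk 7: at line 2 remove [noux,yywm] add [scgdh,ctdcb] -> 7 lines: lgtqb fndh mjc scgdh ctdcb uqqj zet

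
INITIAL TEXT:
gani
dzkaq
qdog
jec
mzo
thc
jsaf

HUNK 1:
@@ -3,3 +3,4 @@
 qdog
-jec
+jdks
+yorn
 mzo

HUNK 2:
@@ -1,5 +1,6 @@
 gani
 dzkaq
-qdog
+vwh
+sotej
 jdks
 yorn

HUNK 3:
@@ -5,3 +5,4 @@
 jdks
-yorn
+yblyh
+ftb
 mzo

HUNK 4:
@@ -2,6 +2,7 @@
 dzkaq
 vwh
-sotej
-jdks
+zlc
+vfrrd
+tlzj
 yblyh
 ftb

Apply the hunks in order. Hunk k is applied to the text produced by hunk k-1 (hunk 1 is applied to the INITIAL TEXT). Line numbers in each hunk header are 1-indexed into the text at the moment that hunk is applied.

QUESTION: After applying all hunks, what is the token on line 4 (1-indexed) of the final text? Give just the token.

Answer: zlc

Derivation:
Hunk 1: at line 3 remove [jec] add [jdks,yorn] -> 8 lines: gani dzkaq qdog jdks yorn mzo thc jsaf
Hunk 2: at line 1 remove [qdog] add [vwh,sotej] -> 9 lines: gani dzkaq vwh sotej jdks yorn mzo thc jsaf
Hunk 3: at line 5 remove [yorn] add [yblyh,ftb] -> 10 lines: gani dzkaq vwh sotej jdks yblyh ftb mzo thc jsaf
Hunk 4: at line 2 remove [sotej,jdks] add [zlc,vfrrd,tlzj] -> 11 lines: gani dzkaq vwh zlc vfrrd tlzj yblyh ftb mzo thc jsaf
Final line 4: zlc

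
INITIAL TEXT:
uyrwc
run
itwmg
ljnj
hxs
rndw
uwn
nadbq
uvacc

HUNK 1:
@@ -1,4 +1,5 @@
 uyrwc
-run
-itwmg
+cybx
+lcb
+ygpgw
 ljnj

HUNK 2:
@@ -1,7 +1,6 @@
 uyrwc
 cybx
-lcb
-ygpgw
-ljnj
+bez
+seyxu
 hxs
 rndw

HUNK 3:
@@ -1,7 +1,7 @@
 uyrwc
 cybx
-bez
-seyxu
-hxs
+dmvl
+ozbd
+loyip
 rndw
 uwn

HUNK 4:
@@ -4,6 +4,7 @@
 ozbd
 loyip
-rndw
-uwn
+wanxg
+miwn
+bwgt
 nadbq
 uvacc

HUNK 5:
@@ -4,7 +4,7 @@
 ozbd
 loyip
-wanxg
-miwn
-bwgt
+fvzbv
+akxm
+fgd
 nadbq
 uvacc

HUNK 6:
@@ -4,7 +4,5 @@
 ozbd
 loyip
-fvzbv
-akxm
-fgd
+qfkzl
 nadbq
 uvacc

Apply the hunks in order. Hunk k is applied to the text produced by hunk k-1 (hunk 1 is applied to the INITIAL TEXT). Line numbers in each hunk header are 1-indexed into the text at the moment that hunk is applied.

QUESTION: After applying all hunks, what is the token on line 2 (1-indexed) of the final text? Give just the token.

Answer: cybx

Derivation:
Hunk 1: at line 1 remove [run,itwmg] add [cybx,lcb,ygpgw] -> 10 lines: uyrwc cybx lcb ygpgw ljnj hxs rndw uwn nadbq uvacc
Hunk 2: at line 1 remove [lcb,ygpgw,ljnj] add [bez,seyxu] -> 9 lines: uyrwc cybx bez seyxu hxs rndw uwn nadbq uvacc
Hunk 3: at line 1 remove [bez,seyxu,hxs] add [dmvl,ozbd,loyip] -> 9 lines: uyrwc cybx dmvl ozbd loyip rndw uwn nadbq uvacc
Hunk 4: at line 4 remove [rndw,uwn] add [wanxg,miwn,bwgt] -> 10 lines: uyrwc cybx dmvl ozbd loyip wanxg miwn bwgt nadbq uvacc
Hunk 5: at line 4 remove [wanxg,miwn,bwgt] add [fvzbv,akxm,fgd] -> 10 lines: uyrwc cybx dmvl ozbd loyip fvzbv akxm fgd nadbq uvacc
Hunk 6: at line 4 remove [fvzbv,akxm,fgd] add [qfkzl] -> 8 lines: uyrwc cybx dmvl ozbd loyip qfkzl nadbq uvacc
Final line 2: cybx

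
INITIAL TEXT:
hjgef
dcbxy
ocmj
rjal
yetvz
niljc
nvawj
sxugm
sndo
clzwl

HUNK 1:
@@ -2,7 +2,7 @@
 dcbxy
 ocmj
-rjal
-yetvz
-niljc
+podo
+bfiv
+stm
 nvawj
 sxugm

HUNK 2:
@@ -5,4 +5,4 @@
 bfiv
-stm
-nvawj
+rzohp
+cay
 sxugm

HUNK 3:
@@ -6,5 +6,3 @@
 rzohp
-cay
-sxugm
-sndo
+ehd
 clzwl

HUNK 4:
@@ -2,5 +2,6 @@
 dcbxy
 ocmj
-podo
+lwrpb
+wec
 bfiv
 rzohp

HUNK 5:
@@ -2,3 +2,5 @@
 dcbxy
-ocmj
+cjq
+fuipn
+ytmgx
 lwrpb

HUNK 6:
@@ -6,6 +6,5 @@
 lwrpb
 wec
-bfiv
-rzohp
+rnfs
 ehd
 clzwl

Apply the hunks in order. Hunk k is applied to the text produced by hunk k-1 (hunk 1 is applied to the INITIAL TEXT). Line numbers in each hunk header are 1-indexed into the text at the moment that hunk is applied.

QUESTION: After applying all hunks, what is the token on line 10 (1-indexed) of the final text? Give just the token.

Answer: clzwl

Derivation:
Hunk 1: at line 2 remove [rjal,yetvz,niljc] add [podo,bfiv,stm] -> 10 lines: hjgef dcbxy ocmj podo bfiv stm nvawj sxugm sndo clzwl
Hunk 2: at line 5 remove [stm,nvawj] add [rzohp,cay] -> 10 lines: hjgef dcbxy ocmj podo bfiv rzohp cay sxugm sndo clzwl
Hunk 3: at line 6 remove [cay,sxugm,sndo] add [ehd] -> 8 lines: hjgef dcbxy ocmj podo bfiv rzohp ehd clzwl
Hunk 4: at line 2 remove [podo] add [lwrpb,wec] -> 9 lines: hjgef dcbxy ocmj lwrpb wec bfiv rzohp ehd clzwl
Hunk 5: at line 2 remove [ocmj] add [cjq,fuipn,ytmgx] -> 11 lines: hjgef dcbxy cjq fuipn ytmgx lwrpb wec bfiv rzohp ehd clzwl
Hunk 6: at line 6 remove [bfiv,rzohp] add [rnfs] -> 10 lines: hjgef dcbxy cjq fuipn ytmgx lwrpb wec rnfs ehd clzwl
Final line 10: clzwl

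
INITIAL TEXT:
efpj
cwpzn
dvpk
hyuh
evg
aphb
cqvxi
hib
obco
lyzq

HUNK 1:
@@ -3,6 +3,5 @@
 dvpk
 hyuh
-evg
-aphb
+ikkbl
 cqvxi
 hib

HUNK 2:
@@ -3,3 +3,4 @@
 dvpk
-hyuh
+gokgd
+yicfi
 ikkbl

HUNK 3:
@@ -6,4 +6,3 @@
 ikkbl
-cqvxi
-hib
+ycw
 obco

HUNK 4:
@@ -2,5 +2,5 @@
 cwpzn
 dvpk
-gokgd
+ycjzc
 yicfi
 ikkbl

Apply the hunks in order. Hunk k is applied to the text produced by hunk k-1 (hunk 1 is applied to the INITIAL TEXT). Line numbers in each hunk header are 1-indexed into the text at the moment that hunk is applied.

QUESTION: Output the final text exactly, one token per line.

Hunk 1: at line 3 remove [evg,aphb] add [ikkbl] -> 9 lines: efpj cwpzn dvpk hyuh ikkbl cqvxi hib obco lyzq
Hunk 2: at line 3 remove [hyuh] add [gokgd,yicfi] -> 10 lines: efpj cwpzn dvpk gokgd yicfi ikkbl cqvxi hib obco lyzq
Hunk 3: at line 6 remove [cqvxi,hib] add [ycw] -> 9 lines: efpj cwpzn dvpk gokgd yicfi ikkbl ycw obco lyzq
Hunk 4: at line 2 remove [gokgd] add [ycjzc] -> 9 lines: efpj cwpzn dvpk ycjzc yicfi ikkbl ycw obco lyzq

Answer: efpj
cwpzn
dvpk
ycjzc
yicfi
ikkbl
ycw
obco
lyzq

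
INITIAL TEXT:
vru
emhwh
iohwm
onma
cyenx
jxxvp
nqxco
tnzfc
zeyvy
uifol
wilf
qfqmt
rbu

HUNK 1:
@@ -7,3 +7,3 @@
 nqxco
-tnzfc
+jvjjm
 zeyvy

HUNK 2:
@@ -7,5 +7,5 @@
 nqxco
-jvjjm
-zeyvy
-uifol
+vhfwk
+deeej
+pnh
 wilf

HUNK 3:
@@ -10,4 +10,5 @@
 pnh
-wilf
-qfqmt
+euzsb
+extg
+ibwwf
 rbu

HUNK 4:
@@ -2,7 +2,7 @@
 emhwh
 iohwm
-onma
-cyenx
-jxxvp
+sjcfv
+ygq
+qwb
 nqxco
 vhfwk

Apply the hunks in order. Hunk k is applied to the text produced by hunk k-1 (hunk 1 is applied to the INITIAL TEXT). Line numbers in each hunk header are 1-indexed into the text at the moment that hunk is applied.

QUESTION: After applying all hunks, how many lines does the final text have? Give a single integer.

Answer: 14

Derivation:
Hunk 1: at line 7 remove [tnzfc] add [jvjjm] -> 13 lines: vru emhwh iohwm onma cyenx jxxvp nqxco jvjjm zeyvy uifol wilf qfqmt rbu
Hunk 2: at line 7 remove [jvjjm,zeyvy,uifol] add [vhfwk,deeej,pnh] -> 13 lines: vru emhwh iohwm onma cyenx jxxvp nqxco vhfwk deeej pnh wilf qfqmt rbu
Hunk 3: at line 10 remove [wilf,qfqmt] add [euzsb,extg,ibwwf] -> 14 lines: vru emhwh iohwm onma cyenx jxxvp nqxco vhfwk deeej pnh euzsb extg ibwwf rbu
Hunk 4: at line 2 remove [onma,cyenx,jxxvp] add [sjcfv,ygq,qwb] -> 14 lines: vru emhwh iohwm sjcfv ygq qwb nqxco vhfwk deeej pnh euzsb extg ibwwf rbu
Final line count: 14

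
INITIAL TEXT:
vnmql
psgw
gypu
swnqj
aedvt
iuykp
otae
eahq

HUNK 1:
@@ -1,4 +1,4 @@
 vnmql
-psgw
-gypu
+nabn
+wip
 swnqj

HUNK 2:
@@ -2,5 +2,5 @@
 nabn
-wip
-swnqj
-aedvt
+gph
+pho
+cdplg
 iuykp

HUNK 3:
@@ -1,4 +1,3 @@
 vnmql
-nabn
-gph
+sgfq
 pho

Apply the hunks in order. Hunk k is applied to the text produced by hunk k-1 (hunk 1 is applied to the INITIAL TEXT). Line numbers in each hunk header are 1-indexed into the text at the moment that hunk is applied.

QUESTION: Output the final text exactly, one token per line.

Hunk 1: at line 1 remove [psgw,gypu] add [nabn,wip] -> 8 lines: vnmql nabn wip swnqj aedvt iuykp otae eahq
Hunk 2: at line 2 remove [wip,swnqj,aedvt] add [gph,pho,cdplg] -> 8 lines: vnmql nabn gph pho cdplg iuykp otae eahq
Hunk 3: at line 1 remove [nabn,gph] add [sgfq] -> 7 lines: vnmql sgfq pho cdplg iuykp otae eahq

Answer: vnmql
sgfq
pho
cdplg
iuykp
otae
eahq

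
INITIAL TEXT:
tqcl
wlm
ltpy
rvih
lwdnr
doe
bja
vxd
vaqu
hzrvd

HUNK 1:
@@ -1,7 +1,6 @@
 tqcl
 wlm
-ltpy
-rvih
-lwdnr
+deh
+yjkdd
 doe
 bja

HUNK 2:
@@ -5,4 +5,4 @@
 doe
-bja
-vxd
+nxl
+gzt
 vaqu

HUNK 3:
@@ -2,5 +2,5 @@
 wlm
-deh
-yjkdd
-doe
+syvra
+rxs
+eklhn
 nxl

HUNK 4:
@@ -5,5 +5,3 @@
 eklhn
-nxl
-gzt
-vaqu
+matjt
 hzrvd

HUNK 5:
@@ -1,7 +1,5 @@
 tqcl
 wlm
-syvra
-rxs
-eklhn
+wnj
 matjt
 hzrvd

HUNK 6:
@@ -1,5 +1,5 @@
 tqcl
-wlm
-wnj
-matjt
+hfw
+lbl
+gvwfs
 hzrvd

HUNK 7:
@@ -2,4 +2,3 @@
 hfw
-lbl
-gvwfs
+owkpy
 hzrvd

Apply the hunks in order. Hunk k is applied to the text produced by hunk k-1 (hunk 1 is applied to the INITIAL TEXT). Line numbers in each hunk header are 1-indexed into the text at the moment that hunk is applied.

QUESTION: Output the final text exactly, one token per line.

Answer: tqcl
hfw
owkpy
hzrvd

Derivation:
Hunk 1: at line 1 remove [ltpy,rvih,lwdnr] add [deh,yjkdd] -> 9 lines: tqcl wlm deh yjkdd doe bja vxd vaqu hzrvd
Hunk 2: at line 5 remove [bja,vxd] add [nxl,gzt] -> 9 lines: tqcl wlm deh yjkdd doe nxl gzt vaqu hzrvd
Hunk 3: at line 2 remove [deh,yjkdd,doe] add [syvra,rxs,eklhn] -> 9 lines: tqcl wlm syvra rxs eklhn nxl gzt vaqu hzrvd
Hunk 4: at line 5 remove [nxl,gzt,vaqu] add [matjt] -> 7 lines: tqcl wlm syvra rxs eklhn matjt hzrvd
Hunk 5: at line 1 remove [syvra,rxs,eklhn] add [wnj] -> 5 lines: tqcl wlm wnj matjt hzrvd
Hunk 6: at line 1 remove [wlm,wnj,matjt] add [hfw,lbl,gvwfs] -> 5 lines: tqcl hfw lbl gvwfs hzrvd
Hunk 7: at line 2 remove [lbl,gvwfs] add [owkpy] -> 4 lines: tqcl hfw owkpy hzrvd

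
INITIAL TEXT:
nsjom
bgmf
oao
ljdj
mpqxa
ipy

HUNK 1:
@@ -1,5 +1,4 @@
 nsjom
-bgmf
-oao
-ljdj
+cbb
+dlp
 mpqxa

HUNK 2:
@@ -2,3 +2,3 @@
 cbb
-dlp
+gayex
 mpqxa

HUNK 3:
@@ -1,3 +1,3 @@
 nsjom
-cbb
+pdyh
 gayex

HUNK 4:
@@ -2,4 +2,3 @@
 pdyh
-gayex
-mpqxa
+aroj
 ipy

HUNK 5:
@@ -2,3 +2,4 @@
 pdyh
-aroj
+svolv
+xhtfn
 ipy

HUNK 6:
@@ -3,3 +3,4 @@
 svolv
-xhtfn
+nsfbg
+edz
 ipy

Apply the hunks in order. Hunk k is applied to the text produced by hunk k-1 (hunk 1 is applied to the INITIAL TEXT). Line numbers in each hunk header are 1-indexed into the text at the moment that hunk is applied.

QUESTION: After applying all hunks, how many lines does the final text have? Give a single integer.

Answer: 6

Derivation:
Hunk 1: at line 1 remove [bgmf,oao,ljdj] add [cbb,dlp] -> 5 lines: nsjom cbb dlp mpqxa ipy
Hunk 2: at line 2 remove [dlp] add [gayex] -> 5 lines: nsjom cbb gayex mpqxa ipy
Hunk 3: at line 1 remove [cbb] add [pdyh] -> 5 lines: nsjom pdyh gayex mpqxa ipy
Hunk 4: at line 2 remove [gayex,mpqxa] add [aroj] -> 4 lines: nsjom pdyh aroj ipy
Hunk 5: at line 2 remove [aroj] add [svolv,xhtfn] -> 5 lines: nsjom pdyh svolv xhtfn ipy
Hunk 6: at line 3 remove [xhtfn] add [nsfbg,edz] -> 6 lines: nsjom pdyh svolv nsfbg edz ipy
Final line count: 6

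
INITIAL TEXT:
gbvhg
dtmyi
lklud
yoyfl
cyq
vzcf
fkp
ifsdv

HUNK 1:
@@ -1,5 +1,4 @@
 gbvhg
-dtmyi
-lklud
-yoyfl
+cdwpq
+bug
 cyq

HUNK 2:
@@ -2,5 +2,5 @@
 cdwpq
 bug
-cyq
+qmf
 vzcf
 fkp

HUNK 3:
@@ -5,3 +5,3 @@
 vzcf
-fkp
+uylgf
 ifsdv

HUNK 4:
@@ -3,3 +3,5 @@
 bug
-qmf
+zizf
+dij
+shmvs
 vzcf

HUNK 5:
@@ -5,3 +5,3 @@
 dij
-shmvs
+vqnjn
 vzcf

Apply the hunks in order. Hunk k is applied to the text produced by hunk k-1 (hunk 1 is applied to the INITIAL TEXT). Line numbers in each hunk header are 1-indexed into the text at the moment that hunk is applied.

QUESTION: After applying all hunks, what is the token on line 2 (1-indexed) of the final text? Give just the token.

Hunk 1: at line 1 remove [dtmyi,lklud,yoyfl] add [cdwpq,bug] -> 7 lines: gbvhg cdwpq bug cyq vzcf fkp ifsdv
Hunk 2: at line 2 remove [cyq] add [qmf] -> 7 lines: gbvhg cdwpq bug qmf vzcf fkp ifsdv
Hunk 3: at line 5 remove [fkp] add [uylgf] -> 7 lines: gbvhg cdwpq bug qmf vzcf uylgf ifsdv
Hunk 4: at line 3 remove [qmf] add [zizf,dij,shmvs] -> 9 lines: gbvhg cdwpq bug zizf dij shmvs vzcf uylgf ifsdv
Hunk 5: at line 5 remove [shmvs] add [vqnjn] -> 9 lines: gbvhg cdwpq bug zizf dij vqnjn vzcf uylgf ifsdv
Final line 2: cdwpq

Answer: cdwpq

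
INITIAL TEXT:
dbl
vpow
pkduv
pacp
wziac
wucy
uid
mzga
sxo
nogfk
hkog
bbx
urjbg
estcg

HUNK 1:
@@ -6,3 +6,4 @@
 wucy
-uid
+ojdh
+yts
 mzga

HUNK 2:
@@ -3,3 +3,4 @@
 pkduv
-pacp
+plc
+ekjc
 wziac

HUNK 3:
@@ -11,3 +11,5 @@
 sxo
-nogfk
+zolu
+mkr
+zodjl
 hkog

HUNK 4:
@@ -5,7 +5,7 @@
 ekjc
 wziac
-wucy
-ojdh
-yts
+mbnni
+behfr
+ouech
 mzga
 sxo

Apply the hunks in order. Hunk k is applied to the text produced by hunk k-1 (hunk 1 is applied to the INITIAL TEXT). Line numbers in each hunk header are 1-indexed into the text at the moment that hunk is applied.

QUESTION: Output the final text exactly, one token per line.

Answer: dbl
vpow
pkduv
plc
ekjc
wziac
mbnni
behfr
ouech
mzga
sxo
zolu
mkr
zodjl
hkog
bbx
urjbg
estcg

Derivation:
Hunk 1: at line 6 remove [uid] add [ojdh,yts] -> 15 lines: dbl vpow pkduv pacp wziac wucy ojdh yts mzga sxo nogfk hkog bbx urjbg estcg
Hunk 2: at line 3 remove [pacp] add [plc,ekjc] -> 16 lines: dbl vpow pkduv plc ekjc wziac wucy ojdh yts mzga sxo nogfk hkog bbx urjbg estcg
Hunk 3: at line 11 remove [nogfk] add [zolu,mkr,zodjl] -> 18 lines: dbl vpow pkduv plc ekjc wziac wucy ojdh yts mzga sxo zolu mkr zodjl hkog bbx urjbg estcg
Hunk 4: at line 5 remove [wucy,ojdh,yts] add [mbnni,behfr,ouech] -> 18 lines: dbl vpow pkduv plc ekjc wziac mbnni behfr ouech mzga sxo zolu mkr zodjl hkog bbx urjbg estcg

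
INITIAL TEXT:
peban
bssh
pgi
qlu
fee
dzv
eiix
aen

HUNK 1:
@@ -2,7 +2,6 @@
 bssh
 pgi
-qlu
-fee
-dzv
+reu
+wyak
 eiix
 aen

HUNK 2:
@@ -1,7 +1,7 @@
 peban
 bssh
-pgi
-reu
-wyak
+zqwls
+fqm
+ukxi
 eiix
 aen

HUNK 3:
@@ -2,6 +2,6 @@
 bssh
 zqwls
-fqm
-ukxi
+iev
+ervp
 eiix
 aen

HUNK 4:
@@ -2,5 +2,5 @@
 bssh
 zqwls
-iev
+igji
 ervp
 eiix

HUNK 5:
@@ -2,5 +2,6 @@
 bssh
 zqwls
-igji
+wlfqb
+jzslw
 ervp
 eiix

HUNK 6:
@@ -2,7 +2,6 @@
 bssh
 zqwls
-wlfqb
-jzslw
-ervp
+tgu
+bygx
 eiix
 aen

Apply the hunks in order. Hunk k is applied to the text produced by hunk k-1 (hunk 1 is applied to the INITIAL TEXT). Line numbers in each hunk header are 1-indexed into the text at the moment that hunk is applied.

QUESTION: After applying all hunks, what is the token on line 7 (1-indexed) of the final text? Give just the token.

Hunk 1: at line 2 remove [qlu,fee,dzv] add [reu,wyak] -> 7 lines: peban bssh pgi reu wyak eiix aen
Hunk 2: at line 1 remove [pgi,reu,wyak] add [zqwls,fqm,ukxi] -> 7 lines: peban bssh zqwls fqm ukxi eiix aen
Hunk 3: at line 2 remove [fqm,ukxi] add [iev,ervp] -> 7 lines: peban bssh zqwls iev ervp eiix aen
Hunk 4: at line 2 remove [iev] add [igji] -> 7 lines: peban bssh zqwls igji ervp eiix aen
Hunk 5: at line 2 remove [igji] add [wlfqb,jzslw] -> 8 lines: peban bssh zqwls wlfqb jzslw ervp eiix aen
Hunk 6: at line 2 remove [wlfqb,jzslw,ervp] add [tgu,bygx] -> 7 lines: peban bssh zqwls tgu bygx eiix aen
Final line 7: aen

Answer: aen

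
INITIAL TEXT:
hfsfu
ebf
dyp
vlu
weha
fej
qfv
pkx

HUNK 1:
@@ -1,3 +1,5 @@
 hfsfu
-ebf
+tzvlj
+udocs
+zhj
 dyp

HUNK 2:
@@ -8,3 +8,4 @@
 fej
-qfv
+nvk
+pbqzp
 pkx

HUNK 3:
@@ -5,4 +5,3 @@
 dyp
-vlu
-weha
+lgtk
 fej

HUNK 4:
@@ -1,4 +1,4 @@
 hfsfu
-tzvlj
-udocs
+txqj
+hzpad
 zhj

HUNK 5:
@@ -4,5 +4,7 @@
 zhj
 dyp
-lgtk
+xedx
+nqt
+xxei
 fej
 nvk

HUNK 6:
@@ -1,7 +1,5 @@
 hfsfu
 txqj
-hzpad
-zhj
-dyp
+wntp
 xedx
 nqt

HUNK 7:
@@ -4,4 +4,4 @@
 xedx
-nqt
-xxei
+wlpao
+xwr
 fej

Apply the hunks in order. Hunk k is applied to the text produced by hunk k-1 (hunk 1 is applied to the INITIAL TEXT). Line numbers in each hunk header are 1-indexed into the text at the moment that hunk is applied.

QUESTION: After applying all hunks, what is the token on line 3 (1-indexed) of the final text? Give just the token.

Hunk 1: at line 1 remove [ebf] add [tzvlj,udocs,zhj] -> 10 lines: hfsfu tzvlj udocs zhj dyp vlu weha fej qfv pkx
Hunk 2: at line 8 remove [qfv] add [nvk,pbqzp] -> 11 lines: hfsfu tzvlj udocs zhj dyp vlu weha fej nvk pbqzp pkx
Hunk 3: at line 5 remove [vlu,weha] add [lgtk] -> 10 lines: hfsfu tzvlj udocs zhj dyp lgtk fej nvk pbqzp pkx
Hunk 4: at line 1 remove [tzvlj,udocs] add [txqj,hzpad] -> 10 lines: hfsfu txqj hzpad zhj dyp lgtk fej nvk pbqzp pkx
Hunk 5: at line 4 remove [lgtk] add [xedx,nqt,xxei] -> 12 lines: hfsfu txqj hzpad zhj dyp xedx nqt xxei fej nvk pbqzp pkx
Hunk 6: at line 1 remove [hzpad,zhj,dyp] add [wntp] -> 10 lines: hfsfu txqj wntp xedx nqt xxei fej nvk pbqzp pkx
Hunk 7: at line 4 remove [nqt,xxei] add [wlpao,xwr] -> 10 lines: hfsfu txqj wntp xedx wlpao xwr fej nvk pbqzp pkx
Final line 3: wntp

Answer: wntp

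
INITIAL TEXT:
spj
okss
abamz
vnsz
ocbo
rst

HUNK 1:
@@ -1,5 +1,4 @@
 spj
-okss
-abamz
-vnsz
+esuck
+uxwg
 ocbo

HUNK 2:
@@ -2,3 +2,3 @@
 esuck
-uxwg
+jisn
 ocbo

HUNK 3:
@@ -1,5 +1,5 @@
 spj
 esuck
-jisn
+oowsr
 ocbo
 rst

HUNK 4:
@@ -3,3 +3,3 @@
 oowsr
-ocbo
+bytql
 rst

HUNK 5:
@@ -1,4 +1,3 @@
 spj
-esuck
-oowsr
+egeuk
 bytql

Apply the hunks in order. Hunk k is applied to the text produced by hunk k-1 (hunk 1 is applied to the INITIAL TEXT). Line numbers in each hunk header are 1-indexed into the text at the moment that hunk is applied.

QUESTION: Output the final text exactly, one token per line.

Hunk 1: at line 1 remove [okss,abamz,vnsz] add [esuck,uxwg] -> 5 lines: spj esuck uxwg ocbo rst
Hunk 2: at line 2 remove [uxwg] add [jisn] -> 5 lines: spj esuck jisn ocbo rst
Hunk 3: at line 1 remove [jisn] add [oowsr] -> 5 lines: spj esuck oowsr ocbo rst
Hunk 4: at line 3 remove [ocbo] add [bytql] -> 5 lines: spj esuck oowsr bytql rst
Hunk 5: at line 1 remove [esuck,oowsr] add [egeuk] -> 4 lines: spj egeuk bytql rst

Answer: spj
egeuk
bytql
rst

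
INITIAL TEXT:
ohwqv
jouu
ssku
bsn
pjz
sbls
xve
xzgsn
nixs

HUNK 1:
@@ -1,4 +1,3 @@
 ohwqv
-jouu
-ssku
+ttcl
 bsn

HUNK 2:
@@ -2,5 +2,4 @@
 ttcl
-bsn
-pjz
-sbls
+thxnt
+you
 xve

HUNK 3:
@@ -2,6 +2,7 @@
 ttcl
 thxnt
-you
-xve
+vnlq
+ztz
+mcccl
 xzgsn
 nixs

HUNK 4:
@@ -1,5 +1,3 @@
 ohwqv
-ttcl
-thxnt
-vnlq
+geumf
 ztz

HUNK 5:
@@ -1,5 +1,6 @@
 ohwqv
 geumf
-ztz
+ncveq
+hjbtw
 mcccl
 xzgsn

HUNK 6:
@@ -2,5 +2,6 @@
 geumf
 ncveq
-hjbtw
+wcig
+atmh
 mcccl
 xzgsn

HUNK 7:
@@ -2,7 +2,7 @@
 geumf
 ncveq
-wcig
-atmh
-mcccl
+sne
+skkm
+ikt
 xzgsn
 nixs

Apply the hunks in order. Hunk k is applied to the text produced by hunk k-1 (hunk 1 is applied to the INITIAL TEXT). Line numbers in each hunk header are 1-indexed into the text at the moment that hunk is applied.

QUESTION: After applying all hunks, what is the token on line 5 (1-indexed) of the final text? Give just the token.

Answer: skkm

Derivation:
Hunk 1: at line 1 remove [jouu,ssku] add [ttcl] -> 8 lines: ohwqv ttcl bsn pjz sbls xve xzgsn nixs
Hunk 2: at line 2 remove [bsn,pjz,sbls] add [thxnt,you] -> 7 lines: ohwqv ttcl thxnt you xve xzgsn nixs
Hunk 3: at line 2 remove [you,xve] add [vnlq,ztz,mcccl] -> 8 lines: ohwqv ttcl thxnt vnlq ztz mcccl xzgsn nixs
Hunk 4: at line 1 remove [ttcl,thxnt,vnlq] add [geumf] -> 6 lines: ohwqv geumf ztz mcccl xzgsn nixs
Hunk 5: at line 1 remove [ztz] add [ncveq,hjbtw] -> 7 lines: ohwqv geumf ncveq hjbtw mcccl xzgsn nixs
Hunk 6: at line 2 remove [hjbtw] add [wcig,atmh] -> 8 lines: ohwqv geumf ncveq wcig atmh mcccl xzgsn nixs
Hunk 7: at line 2 remove [wcig,atmh,mcccl] add [sne,skkm,ikt] -> 8 lines: ohwqv geumf ncveq sne skkm ikt xzgsn nixs
Final line 5: skkm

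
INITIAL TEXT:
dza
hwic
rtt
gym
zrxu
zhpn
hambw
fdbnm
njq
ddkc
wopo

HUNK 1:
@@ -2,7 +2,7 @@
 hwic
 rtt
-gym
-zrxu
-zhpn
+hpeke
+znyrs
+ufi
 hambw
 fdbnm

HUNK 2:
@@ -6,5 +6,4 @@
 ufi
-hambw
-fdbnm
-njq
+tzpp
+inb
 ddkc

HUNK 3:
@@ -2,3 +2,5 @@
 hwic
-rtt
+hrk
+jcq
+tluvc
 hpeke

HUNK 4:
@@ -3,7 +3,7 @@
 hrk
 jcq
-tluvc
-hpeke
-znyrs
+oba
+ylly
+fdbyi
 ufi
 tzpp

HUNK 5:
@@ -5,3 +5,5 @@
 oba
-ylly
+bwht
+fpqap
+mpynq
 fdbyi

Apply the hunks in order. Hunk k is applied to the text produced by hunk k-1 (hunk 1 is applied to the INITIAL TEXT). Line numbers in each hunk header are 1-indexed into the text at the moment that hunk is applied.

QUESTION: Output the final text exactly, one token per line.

Answer: dza
hwic
hrk
jcq
oba
bwht
fpqap
mpynq
fdbyi
ufi
tzpp
inb
ddkc
wopo

Derivation:
Hunk 1: at line 2 remove [gym,zrxu,zhpn] add [hpeke,znyrs,ufi] -> 11 lines: dza hwic rtt hpeke znyrs ufi hambw fdbnm njq ddkc wopo
Hunk 2: at line 6 remove [hambw,fdbnm,njq] add [tzpp,inb] -> 10 lines: dza hwic rtt hpeke znyrs ufi tzpp inb ddkc wopo
Hunk 3: at line 2 remove [rtt] add [hrk,jcq,tluvc] -> 12 lines: dza hwic hrk jcq tluvc hpeke znyrs ufi tzpp inb ddkc wopo
Hunk 4: at line 3 remove [tluvc,hpeke,znyrs] add [oba,ylly,fdbyi] -> 12 lines: dza hwic hrk jcq oba ylly fdbyi ufi tzpp inb ddkc wopo
Hunk 5: at line 5 remove [ylly] add [bwht,fpqap,mpynq] -> 14 lines: dza hwic hrk jcq oba bwht fpqap mpynq fdbyi ufi tzpp inb ddkc wopo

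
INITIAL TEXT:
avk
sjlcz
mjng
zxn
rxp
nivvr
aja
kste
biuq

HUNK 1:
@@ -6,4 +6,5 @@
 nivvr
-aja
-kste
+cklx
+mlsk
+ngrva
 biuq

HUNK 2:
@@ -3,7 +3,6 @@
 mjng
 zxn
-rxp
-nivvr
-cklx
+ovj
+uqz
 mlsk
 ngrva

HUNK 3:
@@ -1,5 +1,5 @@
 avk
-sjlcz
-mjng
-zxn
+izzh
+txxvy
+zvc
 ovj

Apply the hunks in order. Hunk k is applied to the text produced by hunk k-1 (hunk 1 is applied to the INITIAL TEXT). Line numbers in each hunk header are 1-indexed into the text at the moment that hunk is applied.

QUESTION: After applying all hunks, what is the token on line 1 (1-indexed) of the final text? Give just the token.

Answer: avk

Derivation:
Hunk 1: at line 6 remove [aja,kste] add [cklx,mlsk,ngrva] -> 10 lines: avk sjlcz mjng zxn rxp nivvr cklx mlsk ngrva biuq
Hunk 2: at line 3 remove [rxp,nivvr,cklx] add [ovj,uqz] -> 9 lines: avk sjlcz mjng zxn ovj uqz mlsk ngrva biuq
Hunk 3: at line 1 remove [sjlcz,mjng,zxn] add [izzh,txxvy,zvc] -> 9 lines: avk izzh txxvy zvc ovj uqz mlsk ngrva biuq
Final line 1: avk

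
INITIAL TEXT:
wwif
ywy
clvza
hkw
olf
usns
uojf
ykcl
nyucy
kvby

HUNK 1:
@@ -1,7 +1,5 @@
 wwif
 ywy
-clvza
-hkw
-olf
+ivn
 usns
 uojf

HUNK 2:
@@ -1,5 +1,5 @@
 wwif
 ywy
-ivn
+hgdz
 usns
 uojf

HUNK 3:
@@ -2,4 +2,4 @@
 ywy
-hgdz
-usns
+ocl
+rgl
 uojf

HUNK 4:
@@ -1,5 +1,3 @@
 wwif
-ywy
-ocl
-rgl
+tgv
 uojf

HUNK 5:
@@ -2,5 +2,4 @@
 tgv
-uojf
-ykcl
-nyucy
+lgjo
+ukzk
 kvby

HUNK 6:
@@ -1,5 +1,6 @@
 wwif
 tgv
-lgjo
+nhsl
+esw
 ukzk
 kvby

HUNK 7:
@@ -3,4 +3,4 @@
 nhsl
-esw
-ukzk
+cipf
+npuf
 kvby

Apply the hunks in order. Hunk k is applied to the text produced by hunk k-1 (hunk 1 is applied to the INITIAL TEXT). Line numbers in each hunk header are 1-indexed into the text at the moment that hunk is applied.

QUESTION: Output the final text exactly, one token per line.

Hunk 1: at line 1 remove [clvza,hkw,olf] add [ivn] -> 8 lines: wwif ywy ivn usns uojf ykcl nyucy kvby
Hunk 2: at line 1 remove [ivn] add [hgdz] -> 8 lines: wwif ywy hgdz usns uojf ykcl nyucy kvby
Hunk 3: at line 2 remove [hgdz,usns] add [ocl,rgl] -> 8 lines: wwif ywy ocl rgl uojf ykcl nyucy kvby
Hunk 4: at line 1 remove [ywy,ocl,rgl] add [tgv] -> 6 lines: wwif tgv uojf ykcl nyucy kvby
Hunk 5: at line 2 remove [uojf,ykcl,nyucy] add [lgjo,ukzk] -> 5 lines: wwif tgv lgjo ukzk kvby
Hunk 6: at line 1 remove [lgjo] add [nhsl,esw] -> 6 lines: wwif tgv nhsl esw ukzk kvby
Hunk 7: at line 3 remove [esw,ukzk] add [cipf,npuf] -> 6 lines: wwif tgv nhsl cipf npuf kvby

Answer: wwif
tgv
nhsl
cipf
npuf
kvby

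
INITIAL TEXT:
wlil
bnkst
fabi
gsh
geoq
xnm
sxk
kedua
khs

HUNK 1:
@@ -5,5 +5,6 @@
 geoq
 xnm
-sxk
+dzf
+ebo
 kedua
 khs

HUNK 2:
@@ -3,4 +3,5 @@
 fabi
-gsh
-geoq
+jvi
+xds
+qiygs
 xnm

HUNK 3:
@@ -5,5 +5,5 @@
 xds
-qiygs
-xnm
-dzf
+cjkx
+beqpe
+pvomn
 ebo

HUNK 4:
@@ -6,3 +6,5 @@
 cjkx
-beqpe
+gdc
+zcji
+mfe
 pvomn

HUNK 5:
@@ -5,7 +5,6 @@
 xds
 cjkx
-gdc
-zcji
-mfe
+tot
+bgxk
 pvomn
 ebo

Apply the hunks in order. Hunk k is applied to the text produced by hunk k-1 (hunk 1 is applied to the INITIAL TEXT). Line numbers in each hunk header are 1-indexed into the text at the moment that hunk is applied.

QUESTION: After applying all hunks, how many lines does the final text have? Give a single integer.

Hunk 1: at line 5 remove [sxk] add [dzf,ebo] -> 10 lines: wlil bnkst fabi gsh geoq xnm dzf ebo kedua khs
Hunk 2: at line 3 remove [gsh,geoq] add [jvi,xds,qiygs] -> 11 lines: wlil bnkst fabi jvi xds qiygs xnm dzf ebo kedua khs
Hunk 3: at line 5 remove [qiygs,xnm,dzf] add [cjkx,beqpe,pvomn] -> 11 lines: wlil bnkst fabi jvi xds cjkx beqpe pvomn ebo kedua khs
Hunk 4: at line 6 remove [beqpe] add [gdc,zcji,mfe] -> 13 lines: wlil bnkst fabi jvi xds cjkx gdc zcji mfe pvomn ebo kedua khs
Hunk 5: at line 5 remove [gdc,zcji,mfe] add [tot,bgxk] -> 12 lines: wlil bnkst fabi jvi xds cjkx tot bgxk pvomn ebo kedua khs
Final line count: 12

Answer: 12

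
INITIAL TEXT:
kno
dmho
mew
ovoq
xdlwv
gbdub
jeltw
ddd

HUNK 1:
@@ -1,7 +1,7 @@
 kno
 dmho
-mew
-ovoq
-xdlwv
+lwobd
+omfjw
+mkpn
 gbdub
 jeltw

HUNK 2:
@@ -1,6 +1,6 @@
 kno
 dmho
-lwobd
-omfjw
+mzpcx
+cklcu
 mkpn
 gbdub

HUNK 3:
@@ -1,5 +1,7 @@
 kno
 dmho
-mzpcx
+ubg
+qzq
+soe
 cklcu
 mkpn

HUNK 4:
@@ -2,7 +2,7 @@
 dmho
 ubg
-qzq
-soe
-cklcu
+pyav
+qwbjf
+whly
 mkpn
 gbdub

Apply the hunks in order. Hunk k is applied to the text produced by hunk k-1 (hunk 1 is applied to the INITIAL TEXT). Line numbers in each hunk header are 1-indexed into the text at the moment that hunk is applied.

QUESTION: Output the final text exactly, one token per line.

Answer: kno
dmho
ubg
pyav
qwbjf
whly
mkpn
gbdub
jeltw
ddd

Derivation:
Hunk 1: at line 1 remove [mew,ovoq,xdlwv] add [lwobd,omfjw,mkpn] -> 8 lines: kno dmho lwobd omfjw mkpn gbdub jeltw ddd
Hunk 2: at line 1 remove [lwobd,omfjw] add [mzpcx,cklcu] -> 8 lines: kno dmho mzpcx cklcu mkpn gbdub jeltw ddd
Hunk 3: at line 1 remove [mzpcx] add [ubg,qzq,soe] -> 10 lines: kno dmho ubg qzq soe cklcu mkpn gbdub jeltw ddd
Hunk 4: at line 2 remove [qzq,soe,cklcu] add [pyav,qwbjf,whly] -> 10 lines: kno dmho ubg pyav qwbjf whly mkpn gbdub jeltw ddd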